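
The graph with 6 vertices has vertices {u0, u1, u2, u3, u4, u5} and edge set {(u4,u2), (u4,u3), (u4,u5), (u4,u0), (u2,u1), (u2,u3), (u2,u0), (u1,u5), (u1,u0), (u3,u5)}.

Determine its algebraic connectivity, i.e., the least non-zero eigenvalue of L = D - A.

Degrees: deg(u0) = 3, deg(u1) = 3, deg(u2) = 4, deg(u3) = 3, deg(u4) = 4, deg(u5) = 3.
L = D − A with rows/columns ordered (u0, u1, u2, u3, u4, u5):
  [ 3, -1, -1,  0, -1,  0]
  [-1,  3, -1,  0,  0, -1]
  [-1, -1,  4, -1, -1,  0]
  [ 0,  0, -1,  3, -1, -1]
  [-1,  0, -1, -1,  4, -1]
  [ 0, -1,  0, -1, -1,  3]
Characteristic polynomial: det(λI − L) = λ(λ² − 8λ + 13)(λ − 3)(λ − 4)(λ − 5).
Roots: λ = 0; (λ² − 8λ + 13) = 0 ⇒ λ = 4 ± √3 ≈ 2.2679, 5.7321; (λ − 3) = 0 ⇒ λ = 3; (λ − 4) = 0 ⇒ λ = 4; (λ − 5) = 0 ⇒ λ = 5.
(Check: the roots sum (with multiplicity) to 20, matching trace L = Σdeg = 2·10 = 20.)
Laplacian eigenvalues: [0.0, 2.2679, 3.0, 4.0, 5.0, 5.7321]. Algebraic connectivity (smallest non-zero eigenvalue) = 2.2679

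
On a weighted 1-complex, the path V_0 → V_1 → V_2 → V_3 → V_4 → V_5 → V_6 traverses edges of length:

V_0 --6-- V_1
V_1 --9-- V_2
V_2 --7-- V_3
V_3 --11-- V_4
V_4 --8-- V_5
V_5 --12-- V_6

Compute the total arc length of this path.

Arc length = 6 + 9 + 7 + 11 + 8 + 12 = 53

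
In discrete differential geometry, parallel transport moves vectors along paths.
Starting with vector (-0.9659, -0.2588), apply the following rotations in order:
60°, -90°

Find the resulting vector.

Total rotation: 60° + (-90°) = -30°. Final vector: (-0.9659, 0.2588)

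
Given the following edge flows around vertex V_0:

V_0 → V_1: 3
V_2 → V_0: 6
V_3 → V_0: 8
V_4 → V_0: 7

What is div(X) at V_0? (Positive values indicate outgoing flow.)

Divergence = sum of outgoing flows = 3 + (-6) + (-8) + (-7) = -18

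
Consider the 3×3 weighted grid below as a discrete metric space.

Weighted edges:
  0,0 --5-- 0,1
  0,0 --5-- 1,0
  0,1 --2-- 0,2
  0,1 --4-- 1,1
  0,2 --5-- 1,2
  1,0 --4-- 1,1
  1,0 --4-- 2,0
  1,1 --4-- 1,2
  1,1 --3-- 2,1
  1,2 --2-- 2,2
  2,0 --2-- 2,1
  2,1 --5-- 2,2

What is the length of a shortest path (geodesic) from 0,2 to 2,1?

Shortest path: 0,2 → 0,1 → 1,1 → 2,1, total weight = 9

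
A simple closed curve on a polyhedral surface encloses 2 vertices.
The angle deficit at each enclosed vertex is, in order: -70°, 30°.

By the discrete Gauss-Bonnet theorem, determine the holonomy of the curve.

Holonomy = total enclosed curvature = (-70°) + 30° = -40°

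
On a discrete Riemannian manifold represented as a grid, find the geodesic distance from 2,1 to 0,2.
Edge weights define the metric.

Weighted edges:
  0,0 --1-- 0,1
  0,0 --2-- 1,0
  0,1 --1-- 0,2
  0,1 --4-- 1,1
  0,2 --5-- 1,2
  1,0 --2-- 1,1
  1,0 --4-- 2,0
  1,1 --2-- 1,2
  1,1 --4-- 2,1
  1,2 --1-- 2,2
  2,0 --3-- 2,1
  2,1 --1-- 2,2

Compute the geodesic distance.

Shortest path: 2,1 → 2,2 → 1,2 → 0,2, total weight = 7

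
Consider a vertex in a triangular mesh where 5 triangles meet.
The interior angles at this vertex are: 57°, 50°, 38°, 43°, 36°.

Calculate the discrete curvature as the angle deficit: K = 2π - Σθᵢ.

Sum of angles = 224°. K = 360° - 224° = 136° = 34π/45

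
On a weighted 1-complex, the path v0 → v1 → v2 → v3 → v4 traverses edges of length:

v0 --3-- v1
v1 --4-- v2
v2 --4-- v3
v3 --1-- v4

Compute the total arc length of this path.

Arc length = 3 + 4 + 4 + 1 = 12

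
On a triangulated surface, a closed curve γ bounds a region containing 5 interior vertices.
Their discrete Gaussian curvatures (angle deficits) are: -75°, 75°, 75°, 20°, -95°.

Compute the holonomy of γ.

Holonomy = total enclosed curvature = (-75°) + 75° + 75° + 20° + (-95°) = 0°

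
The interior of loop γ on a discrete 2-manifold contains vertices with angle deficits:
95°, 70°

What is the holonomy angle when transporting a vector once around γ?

Holonomy = total enclosed curvature = 95° + 70° = 165°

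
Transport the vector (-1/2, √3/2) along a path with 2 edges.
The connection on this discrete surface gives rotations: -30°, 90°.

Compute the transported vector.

Total rotation: (-30°) + 90° = 60°. Final vector: (-1, 0)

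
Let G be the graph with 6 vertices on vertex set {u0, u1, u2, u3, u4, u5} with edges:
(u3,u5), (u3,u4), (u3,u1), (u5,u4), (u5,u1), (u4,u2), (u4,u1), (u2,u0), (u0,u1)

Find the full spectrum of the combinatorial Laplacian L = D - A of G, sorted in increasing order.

Degrees: deg(u0) = 2, deg(u1) = 4, deg(u2) = 2, deg(u3) = 3, deg(u4) = 4, deg(u5) = 3.
L = D − A with rows/columns ordered (u0, u1, u2, u3, u4, u5):
  [ 2, -1, -1,  0,  0,  0]
  [-1,  4,  0, -1, -1, -1]
  [-1,  0,  2,  0, -1,  0]
  [ 0, -1,  0,  3, -1, -1]
  [ 0, -1, -1, -1,  4, -1]
  [ 0, -1,  0, -1, -1,  3]
Characteristic polynomial: det(λI − L) = λ(λ² − 6λ + 6)(λ² − 8λ + 14)(λ − 4).
Roots: λ = 0; (λ² − 6λ + 6) = 0 ⇒ λ = 3 ± √3 ≈ 1.2679, 4.7321; (λ² − 8λ + 14) = 0 ⇒ λ = 4 ± √2 ≈ 2.5858, 5.4142; (λ − 4) = 0 ⇒ λ = 4.
(Check: the roots sum (with multiplicity) to 18, matching trace L = Σdeg = 2·9 = 18.)
Laplacian eigenvalues (increasing order): [0.0, 1.2679, 2.5858, 4.0, 4.7321, 5.4142]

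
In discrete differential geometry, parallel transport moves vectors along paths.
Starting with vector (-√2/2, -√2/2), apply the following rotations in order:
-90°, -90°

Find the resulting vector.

Total rotation: (-90°) + (-90°) = -180° ≡ 180° (mod 360°). Final vector: (0.7071, 0.7071)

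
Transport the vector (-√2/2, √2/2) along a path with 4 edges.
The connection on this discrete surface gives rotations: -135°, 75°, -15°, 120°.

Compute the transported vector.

Total rotation: (-135°) + 75° + (-15°) + 120° = 45°. Final vector: (-1, 0)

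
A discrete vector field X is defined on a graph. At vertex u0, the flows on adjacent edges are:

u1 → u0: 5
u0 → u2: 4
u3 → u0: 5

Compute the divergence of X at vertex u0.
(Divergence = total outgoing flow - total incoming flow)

Divergence = sum of outgoing flows = (-5) + 4 + (-5) = -6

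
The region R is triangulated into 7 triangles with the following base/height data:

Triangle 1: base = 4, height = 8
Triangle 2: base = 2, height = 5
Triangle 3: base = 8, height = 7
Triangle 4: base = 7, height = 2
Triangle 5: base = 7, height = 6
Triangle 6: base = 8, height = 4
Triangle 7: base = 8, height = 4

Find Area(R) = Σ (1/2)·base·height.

(1/2)×4×8 + (1/2)×2×5 + (1/2)×8×7 + (1/2)×7×2 + (1/2)×7×6 + (1/2)×8×4 + (1/2)×8×4 = 109.0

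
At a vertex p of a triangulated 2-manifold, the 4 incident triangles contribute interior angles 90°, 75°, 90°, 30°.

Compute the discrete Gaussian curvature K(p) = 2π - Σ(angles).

Sum of angles = 285°. K = 360° - 285° = 75° = 5π/12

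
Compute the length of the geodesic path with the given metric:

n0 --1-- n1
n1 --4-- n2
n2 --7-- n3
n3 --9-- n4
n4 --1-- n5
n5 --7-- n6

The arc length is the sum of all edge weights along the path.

Arc length = 1 + 4 + 7 + 9 + 1 + 7 = 29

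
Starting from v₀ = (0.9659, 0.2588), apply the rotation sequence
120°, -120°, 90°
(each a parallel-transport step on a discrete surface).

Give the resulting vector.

Total rotation: 120° + (-120°) + 90° = 90°. Final vector: (-0.2588, 0.9659)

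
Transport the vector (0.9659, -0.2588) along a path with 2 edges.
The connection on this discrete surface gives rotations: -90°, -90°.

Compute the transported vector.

Total rotation: (-90°) + (-90°) = -180° ≡ 180° (mod 360°). Final vector: (-0.9659, 0.2588)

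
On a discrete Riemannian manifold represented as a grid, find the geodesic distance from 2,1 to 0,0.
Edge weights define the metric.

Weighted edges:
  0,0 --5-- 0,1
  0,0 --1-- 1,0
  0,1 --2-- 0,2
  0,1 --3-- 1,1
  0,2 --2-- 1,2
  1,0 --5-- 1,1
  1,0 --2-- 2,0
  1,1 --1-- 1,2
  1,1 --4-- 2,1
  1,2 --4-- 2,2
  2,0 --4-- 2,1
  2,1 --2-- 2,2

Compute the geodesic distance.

Shortest path: 2,1 → 2,0 → 1,0 → 0,0, total weight = 7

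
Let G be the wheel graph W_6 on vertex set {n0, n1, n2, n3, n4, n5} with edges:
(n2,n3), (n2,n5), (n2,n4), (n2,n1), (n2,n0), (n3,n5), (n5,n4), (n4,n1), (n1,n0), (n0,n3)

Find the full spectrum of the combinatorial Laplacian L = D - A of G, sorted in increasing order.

The wheel W_6 is the join K_1 ∨ C_5 (a hub joined to every vertex of a cycle of length 5). For a join G ∨ H (G on p vertices, H on q vertices) the Laplacian spectrum is 0, p+q, the eigenvalues of L(G) other than one 0 each shifted by +q, and the eigenvalues of L(H) other than one 0 each shifted by +p. With G = K_1 (p = 1, nothing left after dropping its 0) and H = C_5 (q = 5, eigenvalues 2 − 2cos(2πk/5), k = 0, …, 4; drop k = 0), the spectrum of W_6 is 0, 6, and 1 + (2 − 2cos(2πk/5)) = 3 − 2cos(2πk/5) for k = 1, …, 4:
k=1: 3 − 2cos(2π/5) = 2.382; k=2: 3 − 2cos(4π/5) = 4.618; k=3: 3 − 2cos(6π/5) = 4.618; k=4: 3 − 2cos(8π/5) = 2.382.
Laplacian eigenvalues (increasing order): [0.0, 2.382, 2.382, 4.618, 4.618, 6.0]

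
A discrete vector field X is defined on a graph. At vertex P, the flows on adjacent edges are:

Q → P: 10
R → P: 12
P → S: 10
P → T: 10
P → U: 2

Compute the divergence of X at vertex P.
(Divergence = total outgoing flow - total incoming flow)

Divergence = sum of outgoing flows = (-10) + (-12) + 10 + 10 + 2 = 0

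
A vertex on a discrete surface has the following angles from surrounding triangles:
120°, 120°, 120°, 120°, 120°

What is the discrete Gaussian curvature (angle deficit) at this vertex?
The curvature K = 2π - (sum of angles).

Sum of angles = 600°. K = 360° - 600° = -240° = -4π/3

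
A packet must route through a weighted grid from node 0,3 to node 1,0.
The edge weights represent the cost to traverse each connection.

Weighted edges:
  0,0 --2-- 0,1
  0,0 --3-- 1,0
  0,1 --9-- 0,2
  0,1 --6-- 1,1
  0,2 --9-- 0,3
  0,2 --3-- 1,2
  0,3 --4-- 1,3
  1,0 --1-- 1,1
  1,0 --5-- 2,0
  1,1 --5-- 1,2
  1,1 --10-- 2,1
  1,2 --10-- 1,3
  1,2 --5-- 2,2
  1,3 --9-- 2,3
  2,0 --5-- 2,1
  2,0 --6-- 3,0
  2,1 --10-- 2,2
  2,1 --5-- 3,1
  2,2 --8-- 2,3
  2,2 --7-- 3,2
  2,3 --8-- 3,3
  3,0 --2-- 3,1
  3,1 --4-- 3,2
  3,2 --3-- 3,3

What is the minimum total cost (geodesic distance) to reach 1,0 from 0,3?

Shortest path: 0,3 → 0,2 → 1,2 → 1,1 → 1,0, total weight = 18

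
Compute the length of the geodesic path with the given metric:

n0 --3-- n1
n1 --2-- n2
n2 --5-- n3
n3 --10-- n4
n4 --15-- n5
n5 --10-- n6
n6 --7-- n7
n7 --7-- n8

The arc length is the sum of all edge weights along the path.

Arc length = 3 + 2 + 5 + 10 + 15 + 10 + 7 + 7 = 59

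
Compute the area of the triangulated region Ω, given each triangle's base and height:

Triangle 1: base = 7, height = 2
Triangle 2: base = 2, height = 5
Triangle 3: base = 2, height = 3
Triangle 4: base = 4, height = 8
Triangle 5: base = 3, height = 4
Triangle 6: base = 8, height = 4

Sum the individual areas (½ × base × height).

(1/2)×7×2 + (1/2)×2×5 + (1/2)×2×3 + (1/2)×4×8 + (1/2)×3×4 + (1/2)×8×4 = 53.0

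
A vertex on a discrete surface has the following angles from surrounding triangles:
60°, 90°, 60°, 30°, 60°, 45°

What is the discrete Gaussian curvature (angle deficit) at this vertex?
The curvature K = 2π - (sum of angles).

Sum of angles = 345°. K = 360° - 345° = 15° = π/12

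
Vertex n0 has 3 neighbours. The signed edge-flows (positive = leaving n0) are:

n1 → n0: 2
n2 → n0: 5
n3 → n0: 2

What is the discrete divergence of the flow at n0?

Divergence = sum of outgoing flows = (-2) + (-5) + (-2) = -9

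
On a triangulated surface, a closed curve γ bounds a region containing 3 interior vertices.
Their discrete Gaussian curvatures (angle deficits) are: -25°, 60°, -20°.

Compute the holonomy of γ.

Holonomy = total enclosed curvature = (-25°) + 60° + (-20°) = 15°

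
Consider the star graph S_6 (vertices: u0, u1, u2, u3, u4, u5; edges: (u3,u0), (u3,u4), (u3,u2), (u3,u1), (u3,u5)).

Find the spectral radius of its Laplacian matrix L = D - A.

The star S_6 is the complete bipartite graph K_{1,5} (one hub of degree 5, 5 leaves of degree 1). The Laplacian spectrum of K_{p,q} is 0, p (multiplicity q−1), q (multiplicity p−1), p+q. With p = 1, q = 5: 0 once, 1 with multiplicity 4, and 6 once. (Check: trace L = sum of degrees = 10 = 4·1 + 6.)
Laplacian eigenvalues: [0.0, 1.0, 1.0, 1.0, 1.0, 6.0]. Largest eigenvalue (spectral radius) = 6.0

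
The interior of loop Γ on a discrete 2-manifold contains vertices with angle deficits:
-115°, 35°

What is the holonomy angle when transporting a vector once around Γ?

Holonomy = total enclosed curvature = (-115°) + 35° = -80°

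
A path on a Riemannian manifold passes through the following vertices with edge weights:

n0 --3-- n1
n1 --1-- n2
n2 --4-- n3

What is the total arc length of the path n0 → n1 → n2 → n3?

Arc length = 3 + 1 + 4 = 8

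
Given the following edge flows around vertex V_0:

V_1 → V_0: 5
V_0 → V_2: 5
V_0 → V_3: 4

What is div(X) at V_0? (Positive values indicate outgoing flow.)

Divergence = sum of outgoing flows = (-5) + 5 + 4 = 4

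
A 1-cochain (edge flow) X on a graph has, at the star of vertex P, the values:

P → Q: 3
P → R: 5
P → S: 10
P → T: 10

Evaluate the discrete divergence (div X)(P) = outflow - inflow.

Divergence = sum of outgoing flows = 3 + 5 + 10 + 10 = 28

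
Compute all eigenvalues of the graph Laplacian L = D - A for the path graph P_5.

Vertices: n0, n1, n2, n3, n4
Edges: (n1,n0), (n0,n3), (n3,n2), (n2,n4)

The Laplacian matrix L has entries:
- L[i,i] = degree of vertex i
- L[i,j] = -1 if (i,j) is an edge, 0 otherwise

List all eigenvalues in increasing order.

The path graph P_n has Laplacian eigenvalues λ_k = 2 − 2cos(kπ/n), k = 0, 1, …, n−1. Here n = 5:
k=0: 2 − 2cos(0) = 0.0; k=1: 2 − 2cos(π/5) = 0.382; k=2: 2 − 2cos(2π/5) = 1.382; k=3: 2 − 2cos(3π/5) = 2.618; k=4: 2 − 2cos(4π/5) = 3.618.
Laplacian eigenvalues (increasing order): [0.0, 0.382, 1.382, 2.618, 3.618]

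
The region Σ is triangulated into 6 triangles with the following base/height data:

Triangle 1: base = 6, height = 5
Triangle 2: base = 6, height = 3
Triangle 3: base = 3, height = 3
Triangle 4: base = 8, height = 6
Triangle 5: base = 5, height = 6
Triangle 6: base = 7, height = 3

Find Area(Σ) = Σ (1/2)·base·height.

(1/2)×6×5 + (1/2)×6×3 + (1/2)×3×3 + (1/2)×8×6 + (1/2)×5×6 + (1/2)×7×3 = 78.0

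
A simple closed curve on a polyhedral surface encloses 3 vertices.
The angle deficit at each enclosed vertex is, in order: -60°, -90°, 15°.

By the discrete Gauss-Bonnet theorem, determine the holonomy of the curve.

Holonomy = total enclosed curvature = (-60°) + (-90°) + 15° = -135°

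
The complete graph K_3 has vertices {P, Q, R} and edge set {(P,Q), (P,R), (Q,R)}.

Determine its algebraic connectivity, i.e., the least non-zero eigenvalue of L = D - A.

For the complete graph K_n, L = nI − J (J = all-ones matrix). J has eigenvalues n (once, eigenvector 𝟙) and 0 (multiplicity n−1), so L has eigenvalues 0 (once) and n (multiplicity n−1). Here n = 3: eigenvalue 0 once and 3 with multiplicity 2.
Laplacian eigenvalues: [0.0, 3.0, 3.0]. Algebraic connectivity (smallest non-zero eigenvalue) = 3.0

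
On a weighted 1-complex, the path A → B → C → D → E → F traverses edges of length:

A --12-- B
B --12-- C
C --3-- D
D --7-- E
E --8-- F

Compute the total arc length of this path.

Arc length = 12 + 12 + 3 + 7 + 8 = 42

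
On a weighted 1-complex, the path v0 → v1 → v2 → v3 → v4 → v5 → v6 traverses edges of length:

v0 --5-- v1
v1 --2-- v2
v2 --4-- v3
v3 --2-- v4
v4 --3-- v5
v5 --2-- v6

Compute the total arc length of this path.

Arc length = 5 + 2 + 4 + 2 + 3 + 2 = 18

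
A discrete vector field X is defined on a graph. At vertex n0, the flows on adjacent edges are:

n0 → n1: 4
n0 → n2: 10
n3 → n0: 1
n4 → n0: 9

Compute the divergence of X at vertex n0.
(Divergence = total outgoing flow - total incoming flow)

Divergence = sum of outgoing flows = 4 + 10 + (-1) + (-9) = 4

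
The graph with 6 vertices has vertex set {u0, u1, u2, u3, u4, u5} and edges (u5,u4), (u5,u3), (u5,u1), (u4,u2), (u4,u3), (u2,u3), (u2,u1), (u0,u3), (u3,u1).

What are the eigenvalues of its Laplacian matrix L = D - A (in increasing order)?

Degrees: deg(u0) = 1, deg(u1) = 3, deg(u2) = 3, deg(u3) = 5, deg(u4) = 3, deg(u5) = 3.
L = D − A with rows/columns ordered (u0, u1, u2, u3, u4, u5):
  [ 1,  0,  0, -1,  0,  0]
  [ 0,  3, -1, -1,  0, -1]
  [ 0, -1,  3, -1, -1,  0]
  [-1, -1, -1,  5, -1, -1]
  [ 0,  0, -1, -1,  3, -1]
  [ 0, -1,  0, -1, -1,  3]
Characteristic polynomial: det(λI − L) = λ(λ − 1)(λ − 3)²(λ − 5)(λ − 6).
Roots: λ = 0; (λ − 1) = 0 ⇒ λ = 1; (λ − 3) = 0 ⇒ λ = 3 (multiplicity 2); (λ − 5) = 0 ⇒ λ = 5; (λ − 6) = 0 ⇒ λ = 6.
(Check: the roots sum (with multiplicity) to 18, matching trace L = Σdeg = 2·9 = 18.)
Laplacian eigenvalues (increasing order): [0.0, 1.0, 3.0, 3.0, 5.0, 6.0]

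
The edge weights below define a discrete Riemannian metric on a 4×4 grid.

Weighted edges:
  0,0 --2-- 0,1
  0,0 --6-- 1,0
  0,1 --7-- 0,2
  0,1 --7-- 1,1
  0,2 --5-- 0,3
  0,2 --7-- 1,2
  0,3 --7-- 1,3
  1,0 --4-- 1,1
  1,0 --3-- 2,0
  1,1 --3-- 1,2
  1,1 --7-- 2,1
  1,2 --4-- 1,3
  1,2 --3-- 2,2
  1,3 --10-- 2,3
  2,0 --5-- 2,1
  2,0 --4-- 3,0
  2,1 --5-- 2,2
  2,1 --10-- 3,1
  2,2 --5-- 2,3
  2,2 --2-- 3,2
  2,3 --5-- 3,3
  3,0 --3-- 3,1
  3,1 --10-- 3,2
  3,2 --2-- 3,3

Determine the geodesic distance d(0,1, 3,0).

Shortest path: 0,1 → 0,0 → 1,0 → 2,0 → 3,0, total weight = 15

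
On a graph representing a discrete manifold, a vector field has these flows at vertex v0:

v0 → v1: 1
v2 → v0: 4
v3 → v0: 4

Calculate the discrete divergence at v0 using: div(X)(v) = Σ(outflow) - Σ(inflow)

Divergence = sum of outgoing flows = 1 + (-4) + (-4) = -7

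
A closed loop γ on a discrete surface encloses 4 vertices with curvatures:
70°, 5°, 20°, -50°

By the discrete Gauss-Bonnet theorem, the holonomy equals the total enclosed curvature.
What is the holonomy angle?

Holonomy = total enclosed curvature = 70° + 5° + 20° + (-50°) = 45°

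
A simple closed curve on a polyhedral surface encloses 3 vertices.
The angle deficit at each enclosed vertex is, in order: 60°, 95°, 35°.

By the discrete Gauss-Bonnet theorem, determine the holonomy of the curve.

Holonomy = total enclosed curvature = 60° + 95° + 35° = 190°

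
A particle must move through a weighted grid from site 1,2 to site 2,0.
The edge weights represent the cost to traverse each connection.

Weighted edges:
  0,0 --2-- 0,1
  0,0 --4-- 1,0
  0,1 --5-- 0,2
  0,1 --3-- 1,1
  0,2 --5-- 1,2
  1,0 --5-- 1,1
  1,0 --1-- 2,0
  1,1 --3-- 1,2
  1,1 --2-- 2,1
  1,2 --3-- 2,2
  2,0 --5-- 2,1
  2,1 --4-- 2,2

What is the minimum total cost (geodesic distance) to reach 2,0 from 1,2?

Shortest path: 1,2 → 1,1 → 1,0 → 2,0, total weight = 9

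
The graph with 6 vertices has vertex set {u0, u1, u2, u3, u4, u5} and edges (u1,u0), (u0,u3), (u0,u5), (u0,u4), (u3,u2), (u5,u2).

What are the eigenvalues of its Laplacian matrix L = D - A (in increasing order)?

Degrees: deg(u0) = 4, deg(u1) = 1, deg(u2) = 2, deg(u3) = 2, deg(u4) = 1, deg(u5) = 2.
L = D − A with rows/columns ordered (u0, u1, u2, u3, u4, u5):
  [ 4, -1,  0, -1, -1, -1]
  [-1,  1,  0,  0,  0,  0]
  [ 0,  0,  2, -1,  0, -1]
  [-1,  0, -1,  2,  0,  0]
  [-1,  0,  0,  0,  1,  0]
  [-1,  0, -1,  0,  0,  2]
Characteristic polynomial: det(λI − L) = λ(λ² − 6λ + 4)(λ − 1)(λ − 2)(λ − 3).
Roots: λ = 0; (λ² − 6λ + 4) = 0 ⇒ λ = 3 ± √5 ≈ 0.7639, 5.2361; (λ − 1) = 0 ⇒ λ = 1; (λ − 2) = 0 ⇒ λ = 2; (λ − 3) = 0 ⇒ λ = 3.
(Check: the roots sum (with multiplicity) to 12, matching trace L = Σdeg = 2·6 = 12.)
Laplacian eigenvalues (increasing order): [0.0, 0.7639, 1.0, 2.0, 3.0, 5.2361]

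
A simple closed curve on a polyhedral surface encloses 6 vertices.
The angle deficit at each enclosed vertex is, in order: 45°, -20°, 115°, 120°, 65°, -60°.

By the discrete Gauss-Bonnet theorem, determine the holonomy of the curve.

Holonomy = total enclosed curvature = 45° + (-20°) + 115° + 120° + 65° + (-60°) = 265°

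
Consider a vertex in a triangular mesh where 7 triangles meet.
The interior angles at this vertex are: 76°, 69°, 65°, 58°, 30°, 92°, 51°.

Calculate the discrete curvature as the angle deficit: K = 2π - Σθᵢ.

Sum of angles = 441°. K = 360° - 441° = -81° = -9π/20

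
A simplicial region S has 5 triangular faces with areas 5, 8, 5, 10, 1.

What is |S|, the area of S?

5 + 8 + 5 + 10 + 1 = 29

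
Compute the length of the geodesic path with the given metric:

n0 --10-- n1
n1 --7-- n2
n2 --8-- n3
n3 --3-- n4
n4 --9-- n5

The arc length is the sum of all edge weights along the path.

Arc length = 10 + 7 + 8 + 3 + 9 = 37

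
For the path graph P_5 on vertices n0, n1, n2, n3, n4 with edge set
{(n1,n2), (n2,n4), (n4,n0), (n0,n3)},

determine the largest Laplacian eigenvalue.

The path graph P_n has Laplacian eigenvalues λ_k = 2 − 2cos(kπ/n), k = 0, 1, …, n−1. Here n = 5:
k=0: 2 − 2cos(0) = 0.0; k=1: 2 − 2cos(π/5) = 0.382; k=2: 2 − 2cos(2π/5) = 1.382; k=3: 2 − 2cos(3π/5) = 2.618; k=4: 2 − 2cos(4π/5) = 3.618.
Laplacian eigenvalues: [0.0, 0.382, 1.382, 2.618, 3.618]. Largest eigenvalue (spectral radius) = 3.618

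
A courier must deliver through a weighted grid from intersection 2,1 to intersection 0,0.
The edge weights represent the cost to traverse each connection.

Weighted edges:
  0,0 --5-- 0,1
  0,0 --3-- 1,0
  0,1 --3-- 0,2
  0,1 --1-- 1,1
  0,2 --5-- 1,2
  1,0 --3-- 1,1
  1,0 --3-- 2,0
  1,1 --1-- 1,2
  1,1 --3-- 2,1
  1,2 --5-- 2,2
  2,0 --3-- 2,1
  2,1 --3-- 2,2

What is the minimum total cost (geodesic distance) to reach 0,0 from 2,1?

Shortest path: 2,1 → 1,1 → 0,1 → 0,0, total weight = 9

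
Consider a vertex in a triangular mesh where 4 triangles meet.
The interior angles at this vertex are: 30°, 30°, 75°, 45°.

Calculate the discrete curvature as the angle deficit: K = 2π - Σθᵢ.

Sum of angles = 180°. K = 360° - 180° = 180°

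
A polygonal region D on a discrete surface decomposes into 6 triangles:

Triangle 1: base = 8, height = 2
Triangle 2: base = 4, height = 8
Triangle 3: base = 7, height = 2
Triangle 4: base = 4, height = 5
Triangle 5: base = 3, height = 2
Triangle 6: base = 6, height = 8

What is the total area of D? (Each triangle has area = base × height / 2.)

(1/2)×8×2 + (1/2)×4×8 + (1/2)×7×2 + (1/2)×4×5 + (1/2)×3×2 + (1/2)×6×8 = 68.0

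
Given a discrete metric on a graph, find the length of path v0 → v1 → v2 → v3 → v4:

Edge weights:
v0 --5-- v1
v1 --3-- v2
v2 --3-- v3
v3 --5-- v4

Arc length = 5 + 3 + 3 + 5 = 16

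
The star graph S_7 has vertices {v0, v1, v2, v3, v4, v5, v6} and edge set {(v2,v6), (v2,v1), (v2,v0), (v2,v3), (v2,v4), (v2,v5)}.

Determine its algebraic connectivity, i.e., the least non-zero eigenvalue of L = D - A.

The star S_7 is the complete bipartite graph K_{1,6} (one hub of degree 6, 6 leaves of degree 1). The Laplacian spectrum of K_{p,q} is 0, p (multiplicity q−1), q (multiplicity p−1), p+q. With p = 1, q = 6: 0 once, 1 with multiplicity 5, and 7 once. (Check: trace L = sum of degrees = 12 = 5·1 + 7.)
Laplacian eigenvalues: [0.0, 1.0, 1.0, 1.0, 1.0, 1.0, 7.0]. Algebraic connectivity (smallest non-zero eigenvalue) = 1.0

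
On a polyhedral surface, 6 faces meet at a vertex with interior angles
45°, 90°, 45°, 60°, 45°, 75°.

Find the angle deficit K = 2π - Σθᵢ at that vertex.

Sum of angles = 360°. K = 360° - 360° = 0°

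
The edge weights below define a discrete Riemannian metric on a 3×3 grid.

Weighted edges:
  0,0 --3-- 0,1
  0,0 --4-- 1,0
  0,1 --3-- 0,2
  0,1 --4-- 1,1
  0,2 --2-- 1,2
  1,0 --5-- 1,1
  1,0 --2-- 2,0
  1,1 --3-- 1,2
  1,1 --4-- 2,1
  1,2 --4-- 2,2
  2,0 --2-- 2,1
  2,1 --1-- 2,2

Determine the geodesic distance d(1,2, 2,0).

Shortest path: 1,2 → 2,2 → 2,1 → 2,0, total weight = 7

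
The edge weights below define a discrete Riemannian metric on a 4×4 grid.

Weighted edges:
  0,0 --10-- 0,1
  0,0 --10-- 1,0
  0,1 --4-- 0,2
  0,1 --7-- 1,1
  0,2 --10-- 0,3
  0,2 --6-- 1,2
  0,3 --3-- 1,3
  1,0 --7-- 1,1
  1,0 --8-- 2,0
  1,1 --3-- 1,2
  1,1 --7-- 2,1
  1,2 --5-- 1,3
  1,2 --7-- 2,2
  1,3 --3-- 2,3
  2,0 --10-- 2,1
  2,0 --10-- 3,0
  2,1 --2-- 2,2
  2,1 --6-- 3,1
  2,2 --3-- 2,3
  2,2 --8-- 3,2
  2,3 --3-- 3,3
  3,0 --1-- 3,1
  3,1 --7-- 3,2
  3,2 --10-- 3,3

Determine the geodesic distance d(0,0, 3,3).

Shortest path: 0,0 → 0,1 → 0,2 → 1,2 → 1,3 → 2,3 → 3,3, total weight = 31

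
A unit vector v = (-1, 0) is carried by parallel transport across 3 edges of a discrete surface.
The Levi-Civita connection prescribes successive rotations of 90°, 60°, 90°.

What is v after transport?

Total rotation: 90° + 60° + 90° = 240° ≡ -120° (mod 360°). Final vector: (0.5000, 0.8660)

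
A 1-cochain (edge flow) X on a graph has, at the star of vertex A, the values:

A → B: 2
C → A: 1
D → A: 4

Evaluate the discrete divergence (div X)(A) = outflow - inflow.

Divergence = sum of outgoing flows = 2 + (-1) + (-4) = -3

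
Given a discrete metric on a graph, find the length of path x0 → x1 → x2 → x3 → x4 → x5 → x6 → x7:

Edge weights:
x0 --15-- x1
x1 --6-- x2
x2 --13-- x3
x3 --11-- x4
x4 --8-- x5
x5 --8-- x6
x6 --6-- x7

Arc length = 15 + 6 + 13 + 11 + 8 + 8 + 6 = 67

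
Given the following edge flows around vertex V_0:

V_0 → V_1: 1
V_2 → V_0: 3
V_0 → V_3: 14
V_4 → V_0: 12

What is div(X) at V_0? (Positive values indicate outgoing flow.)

Divergence = sum of outgoing flows = 1 + (-3) + 14 + (-12) = 0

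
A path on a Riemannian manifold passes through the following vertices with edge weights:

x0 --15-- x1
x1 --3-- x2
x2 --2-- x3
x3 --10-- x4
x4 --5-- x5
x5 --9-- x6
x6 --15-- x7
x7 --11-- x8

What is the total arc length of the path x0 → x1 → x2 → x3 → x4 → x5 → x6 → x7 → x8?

Arc length = 15 + 3 + 2 + 10 + 5 + 9 + 15 + 11 = 70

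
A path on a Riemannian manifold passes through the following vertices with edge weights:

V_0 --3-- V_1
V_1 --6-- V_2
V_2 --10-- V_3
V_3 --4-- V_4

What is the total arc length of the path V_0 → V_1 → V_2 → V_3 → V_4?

Arc length = 3 + 6 + 10 + 4 = 23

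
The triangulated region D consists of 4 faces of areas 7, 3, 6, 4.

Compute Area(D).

7 + 3 + 6 + 4 = 20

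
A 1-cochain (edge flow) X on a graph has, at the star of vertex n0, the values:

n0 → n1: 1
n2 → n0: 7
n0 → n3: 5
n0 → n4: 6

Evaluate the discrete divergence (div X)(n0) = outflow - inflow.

Divergence = sum of outgoing flows = 1 + (-7) + 5 + 6 = 5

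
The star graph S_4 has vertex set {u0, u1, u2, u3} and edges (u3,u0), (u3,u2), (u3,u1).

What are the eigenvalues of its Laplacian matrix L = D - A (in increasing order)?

The star S_4 is the complete bipartite graph K_{1,3} (one hub of degree 3, 3 leaves of degree 1). The Laplacian spectrum of K_{p,q} is 0, p (multiplicity q−1), q (multiplicity p−1), p+q. With p = 1, q = 3: 0 once, 1 with multiplicity 2, and 4 once. (Check: trace L = sum of degrees = 6 = 2·1 + 4.)
Laplacian eigenvalues (increasing order): [0.0, 1.0, 1.0, 4.0]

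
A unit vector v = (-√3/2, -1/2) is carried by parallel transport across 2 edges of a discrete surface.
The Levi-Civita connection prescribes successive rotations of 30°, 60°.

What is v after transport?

Total rotation: 30° + 60° = 90°. Final vector: (0.5000, -0.8660)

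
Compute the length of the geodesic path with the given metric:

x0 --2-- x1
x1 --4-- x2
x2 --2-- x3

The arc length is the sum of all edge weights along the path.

Arc length = 2 + 4 + 2 = 8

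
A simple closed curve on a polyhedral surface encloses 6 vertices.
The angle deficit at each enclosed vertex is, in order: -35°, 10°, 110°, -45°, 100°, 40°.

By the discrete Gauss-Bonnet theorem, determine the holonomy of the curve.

Holonomy = total enclosed curvature = (-35°) + 10° + 110° + (-45°) + 100° + 40° = 180°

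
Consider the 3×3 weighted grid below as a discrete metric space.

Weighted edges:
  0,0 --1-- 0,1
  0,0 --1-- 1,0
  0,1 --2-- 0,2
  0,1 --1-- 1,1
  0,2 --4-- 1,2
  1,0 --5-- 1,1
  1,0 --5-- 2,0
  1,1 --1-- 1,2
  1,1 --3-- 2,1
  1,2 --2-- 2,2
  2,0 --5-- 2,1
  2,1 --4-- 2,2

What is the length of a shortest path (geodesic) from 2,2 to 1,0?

Shortest path: 2,2 → 1,2 → 1,1 → 0,1 → 0,0 → 1,0, total weight = 6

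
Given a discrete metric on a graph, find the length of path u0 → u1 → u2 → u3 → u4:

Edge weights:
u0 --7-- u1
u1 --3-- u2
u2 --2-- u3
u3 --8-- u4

Arc length = 7 + 3 + 2 + 8 = 20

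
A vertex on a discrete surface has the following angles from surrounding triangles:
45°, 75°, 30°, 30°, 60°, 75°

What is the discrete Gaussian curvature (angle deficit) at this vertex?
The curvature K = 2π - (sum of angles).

Sum of angles = 315°. K = 360° - 315° = 45° = π/4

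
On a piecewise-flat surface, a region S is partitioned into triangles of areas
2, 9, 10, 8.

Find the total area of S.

2 + 9 + 10 + 8 = 29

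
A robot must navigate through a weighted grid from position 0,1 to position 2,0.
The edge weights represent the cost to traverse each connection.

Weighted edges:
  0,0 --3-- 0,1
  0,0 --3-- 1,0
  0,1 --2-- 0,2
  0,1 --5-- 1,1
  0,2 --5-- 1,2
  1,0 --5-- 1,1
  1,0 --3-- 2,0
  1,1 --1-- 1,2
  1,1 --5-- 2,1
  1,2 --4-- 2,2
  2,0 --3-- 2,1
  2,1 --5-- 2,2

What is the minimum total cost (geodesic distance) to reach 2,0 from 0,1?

Shortest path: 0,1 → 0,0 → 1,0 → 2,0, total weight = 9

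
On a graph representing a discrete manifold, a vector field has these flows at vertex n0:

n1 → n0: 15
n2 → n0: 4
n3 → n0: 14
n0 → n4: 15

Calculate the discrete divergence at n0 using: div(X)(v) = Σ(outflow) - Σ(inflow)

Divergence = sum of outgoing flows = (-15) + (-4) + (-14) + 15 = -18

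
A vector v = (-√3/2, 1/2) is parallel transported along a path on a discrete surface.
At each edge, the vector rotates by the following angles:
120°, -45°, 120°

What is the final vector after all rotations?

Total rotation: 120° + (-45°) + 120° = 195° ≡ -165° (mod 360°). Final vector: (0.9659, -0.2588)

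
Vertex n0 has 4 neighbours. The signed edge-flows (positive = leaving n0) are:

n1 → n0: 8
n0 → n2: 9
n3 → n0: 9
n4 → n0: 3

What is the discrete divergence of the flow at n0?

Divergence = sum of outgoing flows = (-8) + 9 + (-9) + (-3) = -11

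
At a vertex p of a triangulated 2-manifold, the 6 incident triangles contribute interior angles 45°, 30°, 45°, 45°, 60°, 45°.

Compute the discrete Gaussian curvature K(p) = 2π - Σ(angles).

Sum of angles = 270°. K = 360° - 270° = 90°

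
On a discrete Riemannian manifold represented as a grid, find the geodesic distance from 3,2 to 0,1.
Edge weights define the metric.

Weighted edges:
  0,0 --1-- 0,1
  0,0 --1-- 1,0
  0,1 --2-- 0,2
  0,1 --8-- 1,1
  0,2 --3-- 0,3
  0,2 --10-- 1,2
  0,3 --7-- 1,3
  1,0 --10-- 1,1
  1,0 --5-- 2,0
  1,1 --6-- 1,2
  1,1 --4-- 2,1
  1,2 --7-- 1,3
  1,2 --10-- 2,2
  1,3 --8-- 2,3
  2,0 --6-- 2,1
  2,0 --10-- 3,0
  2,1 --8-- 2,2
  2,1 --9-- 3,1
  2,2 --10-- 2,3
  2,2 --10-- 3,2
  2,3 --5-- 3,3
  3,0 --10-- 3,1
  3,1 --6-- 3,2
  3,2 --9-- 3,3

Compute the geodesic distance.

Shortest path: 3,2 → 3,1 → 2,1 → 1,1 → 0,1, total weight = 27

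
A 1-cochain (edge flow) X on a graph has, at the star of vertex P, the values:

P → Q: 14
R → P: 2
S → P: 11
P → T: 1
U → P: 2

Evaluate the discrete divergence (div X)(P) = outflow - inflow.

Divergence = sum of outgoing flows = 14 + (-2) + (-11) + 1 + (-2) = 0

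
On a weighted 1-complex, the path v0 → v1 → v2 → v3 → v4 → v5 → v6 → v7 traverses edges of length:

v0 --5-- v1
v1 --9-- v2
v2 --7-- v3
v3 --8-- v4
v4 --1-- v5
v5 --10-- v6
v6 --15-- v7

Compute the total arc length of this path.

Arc length = 5 + 9 + 7 + 8 + 1 + 10 + 15 = 55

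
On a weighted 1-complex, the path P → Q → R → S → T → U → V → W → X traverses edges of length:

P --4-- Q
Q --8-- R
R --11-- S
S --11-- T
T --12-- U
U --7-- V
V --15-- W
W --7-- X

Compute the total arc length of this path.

Arc length = 4 + 8 + 11 + 11 + 12 + 7 + 15 + 7 = 75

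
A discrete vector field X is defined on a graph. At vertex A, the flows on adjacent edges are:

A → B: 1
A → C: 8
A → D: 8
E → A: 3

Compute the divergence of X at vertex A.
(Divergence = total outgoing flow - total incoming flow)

Divergence = sum of outgoing flows = 1 + 8 + 8 + (-3) = 14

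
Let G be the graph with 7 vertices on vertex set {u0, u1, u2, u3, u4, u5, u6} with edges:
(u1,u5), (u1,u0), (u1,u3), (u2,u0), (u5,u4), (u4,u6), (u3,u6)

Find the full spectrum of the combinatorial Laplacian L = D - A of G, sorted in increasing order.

Degrees: deg(u0) = 2, deg(u1) = 3, deg(u2) = 1, deg(u3) = 2, deg(u4) = 2, deg(u5) = 2, deg(u6) = 2.
L = D − A with rows/columns ordered (u0, u1, u2, u3, u4, u5, u6):
  [ 2, -1, -1,  0,  0,  0,  0]
  [-1,  3,  0, -1,  0, -1,  0]
  [-1,  0,  1,  0,  0,  0,  0]
  [ 0, -1,  0,  2,  0,  0, -1]
  [ 0,  0,  0,  0,  2, -1, -1]
  [ 0, -1,  0,  0, -1,  2,  0]
  [ 0,  0,  0, -1, -1,  0,  2]
Characteristic polynomial: det(λI − L) = λ(λ² − 3λ + 1)(λ² − 5λ + 5)(λ² − 6λ + 7).
Roots: λ = 0; (λ² − 3λ + 1) = 0 ⇒ λ = (3 ± √5)/2 ≈ 0.382, 2.618; (λ² − 5λ + 5) = 0 ⇒ λ = (5 ± √5)/2 ≈ 1.382, 3.618; (λ² − 6λ + 7) = 0 ⇒ λ = 3 ± √2 ≈ 1.5858, 4.4142.
(Check: the roots sum (with multiplicity) to 14, matching trace L = Σdeg = 2·7 = 14.)
Laplacian eigenvalues (increasing order): [0.0, 0.382, 1.382, 1.5858, 2.618, 3.618, 4.4142]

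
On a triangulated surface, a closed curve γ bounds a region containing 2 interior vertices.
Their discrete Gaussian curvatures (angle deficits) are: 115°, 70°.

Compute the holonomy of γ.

Holonomy = total enclosed curvature = 115° + 70° = 185°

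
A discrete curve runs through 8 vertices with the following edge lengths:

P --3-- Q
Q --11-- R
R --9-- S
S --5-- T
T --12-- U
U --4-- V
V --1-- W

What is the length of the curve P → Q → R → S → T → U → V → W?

Arc length = 3 + 11 + 9 + 5 + 12 + 4 + 1 = 45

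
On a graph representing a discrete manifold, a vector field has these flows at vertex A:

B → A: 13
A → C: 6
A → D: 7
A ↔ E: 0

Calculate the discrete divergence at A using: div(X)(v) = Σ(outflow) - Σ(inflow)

Divergence = sum of outgoing flows = (-13) + 6 + 7 + 0 = 0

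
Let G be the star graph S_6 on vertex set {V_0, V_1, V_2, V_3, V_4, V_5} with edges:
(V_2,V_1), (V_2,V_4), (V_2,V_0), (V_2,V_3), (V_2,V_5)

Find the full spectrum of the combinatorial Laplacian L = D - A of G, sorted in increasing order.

The star S_6 is the complete bipartite graph K_{1,5} (one hub of degree 5, 5 leaves of degree 1). The Laplacian spectrum of K_{p,q} is 0, p (multiplicity q−1), q (multiplicity p−1), p+q. With p = 1, q = 5: 0 once, 1 with multiplicity 4, and 6 once. (Check: trace L = sum of degrees = 10 = 4·1 + 6.)
Laplacian eigenvalues (increasing order): [0.0, 1.0, 1.0, 1.0, 1.0, 6.0]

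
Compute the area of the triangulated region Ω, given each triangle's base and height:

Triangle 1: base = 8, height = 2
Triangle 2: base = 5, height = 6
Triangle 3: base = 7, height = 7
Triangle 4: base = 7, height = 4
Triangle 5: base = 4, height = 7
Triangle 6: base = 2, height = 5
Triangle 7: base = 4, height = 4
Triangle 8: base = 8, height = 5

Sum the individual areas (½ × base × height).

(1/2)×8×2 + (1/2)×5×6 + (1/2)×7×7 + (1/2)×7×4 + (1/2)×4×7 + (1/2)×2×5 + (1/2)×4×4 + (1/2)×8×5 = 108.5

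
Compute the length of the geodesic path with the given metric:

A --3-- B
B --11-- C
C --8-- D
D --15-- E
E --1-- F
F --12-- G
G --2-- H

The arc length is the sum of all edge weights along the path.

Arc length = 3 + 11 + 8 + 15 + 1 + 12 + 2 = 52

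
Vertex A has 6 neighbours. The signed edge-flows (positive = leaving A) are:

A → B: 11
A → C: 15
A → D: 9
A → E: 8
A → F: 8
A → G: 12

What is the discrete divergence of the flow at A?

Divergence = sum of outgoing flows = 11 + 15 + 9 + 8 + 8 + 12 = 63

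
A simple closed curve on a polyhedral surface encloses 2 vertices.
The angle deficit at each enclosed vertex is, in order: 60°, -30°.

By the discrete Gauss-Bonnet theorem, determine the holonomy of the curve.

Holonomy = total enclosed curvature = 60° + (-30°) = 30°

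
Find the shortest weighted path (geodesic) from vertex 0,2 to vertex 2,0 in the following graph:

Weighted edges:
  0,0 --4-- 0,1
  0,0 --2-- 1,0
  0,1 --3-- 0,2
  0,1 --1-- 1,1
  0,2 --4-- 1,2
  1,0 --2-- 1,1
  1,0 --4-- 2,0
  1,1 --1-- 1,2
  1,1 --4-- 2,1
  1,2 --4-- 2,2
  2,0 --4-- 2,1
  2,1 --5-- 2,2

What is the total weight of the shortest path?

Shortest path: 0,2 → 0,1 → 1,1 → 1,0 → 2,0, total weight = 10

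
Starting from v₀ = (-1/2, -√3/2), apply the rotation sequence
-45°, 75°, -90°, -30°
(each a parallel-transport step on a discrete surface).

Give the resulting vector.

Total rotation: (-45°) + 75° + (-90°) + (-30°) = -90°. Final vector: (-0.8660, 0.5000)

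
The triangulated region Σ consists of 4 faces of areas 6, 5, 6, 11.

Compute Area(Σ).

6 + 5 + 6 + 11 = 28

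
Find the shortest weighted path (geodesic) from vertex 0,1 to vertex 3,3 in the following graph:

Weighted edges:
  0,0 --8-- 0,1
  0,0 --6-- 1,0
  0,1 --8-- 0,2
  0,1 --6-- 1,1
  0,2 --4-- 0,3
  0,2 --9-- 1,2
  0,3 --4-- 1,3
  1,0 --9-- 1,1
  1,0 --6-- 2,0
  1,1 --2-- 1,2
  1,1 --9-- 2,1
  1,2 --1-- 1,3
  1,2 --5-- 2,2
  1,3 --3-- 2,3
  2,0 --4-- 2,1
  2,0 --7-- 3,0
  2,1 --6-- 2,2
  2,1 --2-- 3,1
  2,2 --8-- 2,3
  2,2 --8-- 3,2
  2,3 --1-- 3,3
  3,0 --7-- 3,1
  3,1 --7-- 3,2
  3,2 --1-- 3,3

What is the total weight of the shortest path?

Shortest path: 0,1 → 1,1 → 1,2 → 1,3 → 2,3 → 3,3, total weight = 13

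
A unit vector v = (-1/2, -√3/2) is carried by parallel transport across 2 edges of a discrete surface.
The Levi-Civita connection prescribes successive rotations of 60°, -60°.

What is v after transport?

Total rotation: 60° + (-60°) = 0°. Final vector: (-0.5000, -0.8660)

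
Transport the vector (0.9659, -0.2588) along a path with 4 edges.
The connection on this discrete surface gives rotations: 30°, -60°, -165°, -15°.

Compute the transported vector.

Total rotation: 30° + (-60°) + (-165°) + (-15°) = -210° ≡ 150° (mod 360°). Final vector: (-0.7071, 0.7071)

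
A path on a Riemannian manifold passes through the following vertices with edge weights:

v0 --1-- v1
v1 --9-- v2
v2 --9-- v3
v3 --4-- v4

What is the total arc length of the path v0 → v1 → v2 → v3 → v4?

Arc length = 1 + 9 + 9 + 4 = 23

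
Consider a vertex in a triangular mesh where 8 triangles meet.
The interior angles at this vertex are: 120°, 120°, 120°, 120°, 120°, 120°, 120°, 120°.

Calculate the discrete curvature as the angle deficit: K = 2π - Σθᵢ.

Sum of angles = 960°. K = 360° - 960° = -600°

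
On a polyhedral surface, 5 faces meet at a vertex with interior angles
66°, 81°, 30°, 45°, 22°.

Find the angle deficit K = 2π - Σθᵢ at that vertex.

Sum of angles = 244°. K = 360° - 244° = 116° = 29π/45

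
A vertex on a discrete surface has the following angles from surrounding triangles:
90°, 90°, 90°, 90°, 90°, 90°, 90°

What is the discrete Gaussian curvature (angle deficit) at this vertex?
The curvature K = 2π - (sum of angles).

Sum of angles = 630°. K = 360° - 630° = -270° = -3π/2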